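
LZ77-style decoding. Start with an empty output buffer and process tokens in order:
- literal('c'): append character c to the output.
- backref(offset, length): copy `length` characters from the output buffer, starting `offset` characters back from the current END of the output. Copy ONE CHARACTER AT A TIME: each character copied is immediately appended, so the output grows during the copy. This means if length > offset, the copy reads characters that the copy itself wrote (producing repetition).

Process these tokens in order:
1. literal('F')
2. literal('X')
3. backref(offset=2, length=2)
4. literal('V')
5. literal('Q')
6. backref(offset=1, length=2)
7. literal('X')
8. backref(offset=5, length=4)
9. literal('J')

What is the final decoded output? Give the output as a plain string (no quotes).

Answer: FXFXVQQQXVQQQJ

Derivation:
Token 1: literal('F'). Output: "F"
Token 2: literal('X'). Output: "FX"
Token 3: backref(off=2, len=2). Copied 'FX' from pos 0. Output: "FXFX"
Token 4: literal('V'). Output: "FXFXV"
Token 5: literal('Q'). Output: "FXFXVQ"
Token 6: backref(off=1, len=2) (overlapping!). Copied 'QQ' from pos 5. Output: "FXFXVQQQ"
Token 7: literal('X'). Output: "FXFXVQQQX"
Token 8: backref(off=5, len=4). Copied 'VQQQ' from pos 4. Output: "FXFXVQQQXVQQQ"
Token 9: literal('J'). Output: "FXFXVQQQXVQQQJ"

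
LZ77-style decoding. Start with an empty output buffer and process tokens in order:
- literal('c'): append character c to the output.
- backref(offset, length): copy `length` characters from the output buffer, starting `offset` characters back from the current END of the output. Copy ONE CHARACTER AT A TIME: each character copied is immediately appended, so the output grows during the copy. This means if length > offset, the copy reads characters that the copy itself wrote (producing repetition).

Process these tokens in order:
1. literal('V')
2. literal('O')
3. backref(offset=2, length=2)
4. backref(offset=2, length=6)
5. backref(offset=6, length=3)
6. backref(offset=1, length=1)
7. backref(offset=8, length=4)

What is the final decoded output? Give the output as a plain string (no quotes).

Token 1: literal('V'). Output: "V"
Token 2: literal('O'). Output: "VO"
Token 3: backref(off=2, len=2). Copied 'VO' from pos 0. Output: "VOVO"
Token 4: backref(off=2, len=6) (overlapping!). Copied 'VOVOVO' from pos 2. Output: "VOVOVOVOVO"
Token 5: backref(off=6, len=3). Copied 'VOV' from pos 4. Output: "VOVOVOVOVOVOV"
Token 6: backref(off=1, len=1). Copied 'V' from pos 12. Output: "VOVOVOVOVOVOVV"
Token 7: backref(off=8, len=4). Copied 'VOVO' from pos 6. Output: "VOVOVOVOVOVOVVVOVO"

Answer: VOVOVOVOVOVOVVVOVO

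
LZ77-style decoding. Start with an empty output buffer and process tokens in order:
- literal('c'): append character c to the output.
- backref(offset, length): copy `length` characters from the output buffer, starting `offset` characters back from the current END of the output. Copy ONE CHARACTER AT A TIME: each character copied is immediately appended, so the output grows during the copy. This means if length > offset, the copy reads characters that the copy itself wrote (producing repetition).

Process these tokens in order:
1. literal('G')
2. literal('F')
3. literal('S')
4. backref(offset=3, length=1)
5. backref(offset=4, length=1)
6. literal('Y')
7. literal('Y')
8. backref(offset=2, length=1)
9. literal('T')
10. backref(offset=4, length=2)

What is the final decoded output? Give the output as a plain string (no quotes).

Answer: GFSGGYYYTYY

Derivation:
Token 1: literal('G'). Output: "G"
Token 2: literal('F'). Output: "GF"
Token 3: literal('S'). Output: "GFS"
Token 4: backref(off=3, len=1). Copied 'G' from pos 0. Output: "GFSG"
Token 5: backref(off=4, len=1). Copied 'G' from pos 0. Output: "GFSGG"
Token 6: literal('Y'). Output: "GFSGGY"
Token 7: literal('Y'). Output: "GFSGGYY"
Token 8: backref(off=2, len=1). Copied 'Y' from pos 5. Output: "GFSGGYYY"
Token 9: literal('T'). Output: "GFSGGYYYT"
Token 10: backref(off=4, len=2). Copied 'YY' from pos 5. Output: "GFSGGYYYTYY"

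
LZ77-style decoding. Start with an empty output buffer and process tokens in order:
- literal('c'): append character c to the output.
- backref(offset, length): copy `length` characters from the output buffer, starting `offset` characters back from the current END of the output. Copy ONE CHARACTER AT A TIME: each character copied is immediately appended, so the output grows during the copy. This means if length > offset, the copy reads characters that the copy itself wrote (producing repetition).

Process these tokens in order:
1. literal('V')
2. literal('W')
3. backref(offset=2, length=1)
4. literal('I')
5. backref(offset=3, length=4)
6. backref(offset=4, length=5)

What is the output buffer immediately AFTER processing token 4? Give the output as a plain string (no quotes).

Answer: VWVI

Derivation:
Token 1: literal('V'). Output: "V"
Token 2: literal('W'). Output: "VW"
Token 3: backref(off=2, len=1). Copied 'V' from pos 0. Output: "VWV"
Token 4: literal('I'). Output: "VWVI"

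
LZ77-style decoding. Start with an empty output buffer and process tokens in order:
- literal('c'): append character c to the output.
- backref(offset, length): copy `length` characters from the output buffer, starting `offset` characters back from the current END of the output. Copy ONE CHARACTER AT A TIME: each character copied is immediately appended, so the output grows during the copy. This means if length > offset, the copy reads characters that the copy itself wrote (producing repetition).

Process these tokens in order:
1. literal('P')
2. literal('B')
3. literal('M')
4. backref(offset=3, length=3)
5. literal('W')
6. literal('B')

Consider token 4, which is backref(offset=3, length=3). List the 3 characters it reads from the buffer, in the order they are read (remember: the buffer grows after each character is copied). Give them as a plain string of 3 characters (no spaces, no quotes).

Answer: PBM

Derivation:
Token 1: literal('P'). Output: "P"
Token 2: literal('B'). Output: "PB"
Token 3: literal('M'). Output: "PBM"
Token 4: backref(off=3, len=3). Buffer before: "PBM" (len 3)
  byte 1: read out[0]='P', append. Buffer now: "PBMP"
  byte 2: read out[1]='B', append. Buffer now: "PBMPB"
  byte 3: read out[2]='M', append. Buffer now: "PBMPBM"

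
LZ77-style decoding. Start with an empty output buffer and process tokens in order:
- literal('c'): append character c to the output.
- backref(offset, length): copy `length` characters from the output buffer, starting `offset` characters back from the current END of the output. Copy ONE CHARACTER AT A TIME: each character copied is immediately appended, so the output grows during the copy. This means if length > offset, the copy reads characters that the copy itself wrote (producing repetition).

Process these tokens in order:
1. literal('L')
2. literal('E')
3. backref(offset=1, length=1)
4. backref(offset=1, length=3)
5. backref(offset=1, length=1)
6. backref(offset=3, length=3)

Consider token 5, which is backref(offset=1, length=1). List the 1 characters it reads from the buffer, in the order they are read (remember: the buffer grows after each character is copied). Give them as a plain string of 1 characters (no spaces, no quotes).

Answer: E

Derivation:
Token 1: literal('L'). Output: "L"
Token 2: literal('E'). Output: "LE"
Token 3: backref(off=1, len=1). Copied 'E' from pos 1. Output: "LEE"
Token 4: backref(off=1, len=3) (overlapping!). Copied 'EEE' from pos 2. Output: "LEEEEE"
Token 5: backref(off=1, len=1). Buffer before: "LEEEEE" (len 6)
  byte 1: read out[5]='E', append. Buffer now: "LEEEEEE"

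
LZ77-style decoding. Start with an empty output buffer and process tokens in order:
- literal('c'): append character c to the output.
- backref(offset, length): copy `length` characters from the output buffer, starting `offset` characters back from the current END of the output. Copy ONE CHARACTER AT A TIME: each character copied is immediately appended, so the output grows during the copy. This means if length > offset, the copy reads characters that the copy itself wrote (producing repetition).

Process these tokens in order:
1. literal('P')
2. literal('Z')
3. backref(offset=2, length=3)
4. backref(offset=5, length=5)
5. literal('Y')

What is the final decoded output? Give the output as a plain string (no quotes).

Answer: PZPZPPZPZPY

Derivation:
Token 1: literal('P'). Output: "P"
Token 2: literal('Z'). Output: "PZ"
Token 3: backref(off=2, len=3) (overlapping!). Copied 'PZP' from pos 0. Output: "PZPZP"
Token 4: backref(off=5, len=5). Copied 'PZPZP' from pos 0. Output: "PZPZPPZPZP"
Token 5: literal('Y'). Output: "PZPZPPZPZPY"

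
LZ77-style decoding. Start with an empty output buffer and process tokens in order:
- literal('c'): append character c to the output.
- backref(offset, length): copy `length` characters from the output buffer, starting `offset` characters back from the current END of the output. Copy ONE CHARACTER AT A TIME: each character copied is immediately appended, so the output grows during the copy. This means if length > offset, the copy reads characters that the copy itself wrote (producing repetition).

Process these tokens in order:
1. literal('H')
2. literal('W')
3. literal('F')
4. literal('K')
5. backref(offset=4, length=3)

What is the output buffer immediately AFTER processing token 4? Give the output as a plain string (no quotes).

Answer: HWFK

Derivation:
Token 1: literal('H'). Output: "H"
Token 2: literal('W'). Output: "HW"
Token 3: literal('F'). Output: "HWF"
Token 4: literal('K'). Output: "HWFK"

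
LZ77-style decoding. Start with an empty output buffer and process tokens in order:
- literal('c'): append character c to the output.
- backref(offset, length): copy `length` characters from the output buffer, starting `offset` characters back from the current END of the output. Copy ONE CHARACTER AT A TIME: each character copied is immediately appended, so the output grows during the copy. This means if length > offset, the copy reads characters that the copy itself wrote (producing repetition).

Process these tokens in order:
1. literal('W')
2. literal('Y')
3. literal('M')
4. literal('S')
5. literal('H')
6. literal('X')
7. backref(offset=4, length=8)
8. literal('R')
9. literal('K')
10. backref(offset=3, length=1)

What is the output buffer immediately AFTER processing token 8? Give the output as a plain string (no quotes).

Answer: WYMSHXMSHXMSHXR

Derivation:
Token 1: literal('W'). Output: "W"
Token 2: literal('Y'). Output: "WY"
Token 3: literal('M'). Output: "WYM"
Token 4: literal('S'). Output: "WYMS"
Token 5: literal('H'). Output: "WYMSH"
Token 6: literal('X'). Output: "WYMSHX"
Token 7: backref(off=4, len=8) (overlapping!). Copied 'MSHXMSHX' from pos 2. Output: "WYMSHXMSHXMSHX"
Token 8: literal('R'). Output: "WYMSHXMSHXMSHXR"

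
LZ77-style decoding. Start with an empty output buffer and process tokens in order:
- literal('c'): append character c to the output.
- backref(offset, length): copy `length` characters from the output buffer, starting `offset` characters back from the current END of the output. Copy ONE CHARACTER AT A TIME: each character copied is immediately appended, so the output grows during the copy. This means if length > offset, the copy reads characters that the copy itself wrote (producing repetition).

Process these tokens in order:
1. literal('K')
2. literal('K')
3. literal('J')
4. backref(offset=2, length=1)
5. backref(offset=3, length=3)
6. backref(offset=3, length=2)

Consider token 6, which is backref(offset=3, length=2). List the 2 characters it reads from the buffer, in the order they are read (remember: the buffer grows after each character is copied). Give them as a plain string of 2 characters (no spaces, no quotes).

Answer: KJ

Derivation:
Token 1: literal('K'). Output: "K"
Token 2: literal('K'). Output: "KK"
Token 3: literal('J'). Output: "KKJ"
Token 4: backref(off=2, len=1). Copied 'K' from pos 1. Output: "KKJK"
Token 5: backref(off=3, len=3). Copied 'KJK' from pos 1. Output: "KKJKKJK"
Token 6: backref(off=3, len=2). Buffer before: "KKJKKJK" (len 7)
  byte 1: read out[4]='K', append. Buffer now: "KKJKKJKK"
  byte 2: read out[5]='J', append. Buffer now: "KKJKKJKKJ"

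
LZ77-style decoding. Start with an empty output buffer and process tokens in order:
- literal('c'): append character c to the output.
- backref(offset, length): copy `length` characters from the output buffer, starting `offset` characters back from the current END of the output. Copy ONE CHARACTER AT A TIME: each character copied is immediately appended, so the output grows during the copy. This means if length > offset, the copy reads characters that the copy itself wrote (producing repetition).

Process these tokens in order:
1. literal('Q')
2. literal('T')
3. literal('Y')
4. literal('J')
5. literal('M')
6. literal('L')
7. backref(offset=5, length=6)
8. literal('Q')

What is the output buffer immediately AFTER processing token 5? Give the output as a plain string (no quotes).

Token 1: literal('Q'). Output: "Q"
Token 2: literal('T'). Output: "QT"
Token 3: literal('Y'). Output: "QTY"
Token 4: literal('J'). Output: "QTYJ"
Token 5: literal('M'). Output: "QTYJM"

Answer: QTYJM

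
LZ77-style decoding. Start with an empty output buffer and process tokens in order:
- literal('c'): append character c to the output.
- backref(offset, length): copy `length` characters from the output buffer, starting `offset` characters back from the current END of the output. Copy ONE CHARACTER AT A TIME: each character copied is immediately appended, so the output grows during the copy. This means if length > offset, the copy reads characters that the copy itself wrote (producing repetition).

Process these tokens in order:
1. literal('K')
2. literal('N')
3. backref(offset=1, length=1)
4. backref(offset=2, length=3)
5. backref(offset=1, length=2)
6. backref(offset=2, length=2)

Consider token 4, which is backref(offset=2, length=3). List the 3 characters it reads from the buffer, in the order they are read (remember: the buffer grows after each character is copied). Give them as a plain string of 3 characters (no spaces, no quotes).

Answer: NNN

Derivation:
Token 1: literal('K'). Output: "K"
Token 2: literal('N'). Output: "KN"
Token 3: backref(off=1, len=1). Copied 'N' from pos 1. Output: "KNN"
Token 4: backref(off=2, len=3). Buffer before: "KNN" (len 3)
  byte 1: read out[1]='N', append. Buffer now: "KNNN"
  byte 2: read out[2]='N', append. Buffer now: "KNNNN"
  byte 3: read out[3]='N', append. Buffer now: "KNNNNN"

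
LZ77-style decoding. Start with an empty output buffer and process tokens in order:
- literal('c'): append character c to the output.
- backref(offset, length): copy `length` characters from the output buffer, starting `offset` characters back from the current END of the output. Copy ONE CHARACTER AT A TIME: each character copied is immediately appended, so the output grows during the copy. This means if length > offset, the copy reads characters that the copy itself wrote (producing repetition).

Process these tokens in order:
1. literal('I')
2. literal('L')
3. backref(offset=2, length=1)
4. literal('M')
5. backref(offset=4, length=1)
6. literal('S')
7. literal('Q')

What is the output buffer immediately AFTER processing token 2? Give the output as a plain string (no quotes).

Token 1: literal('I'). Output: "I"
Token 2: literal('L'). Output: "IL"

Answer: IL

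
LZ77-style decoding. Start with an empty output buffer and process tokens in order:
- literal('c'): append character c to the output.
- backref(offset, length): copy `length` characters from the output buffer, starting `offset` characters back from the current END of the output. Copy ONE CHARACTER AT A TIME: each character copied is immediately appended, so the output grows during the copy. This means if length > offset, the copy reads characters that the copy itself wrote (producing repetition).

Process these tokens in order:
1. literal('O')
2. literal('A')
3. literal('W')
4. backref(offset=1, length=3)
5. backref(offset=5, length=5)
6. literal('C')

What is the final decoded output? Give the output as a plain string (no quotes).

Answer: OAWWWWAWWWWC

Derivation:
Token 1: literal('O'). Output: "O"
Token 2: literal('A'). Output: "OA"
Token 3: literal('W'). Output: "OAW"
Token 4: backref(off=1, len=3) (overlapping!). Copied 'WWW' from pos 2. Output: "OAWWWW"
Token 5: backref(off=5, len=5). Copied 'AWWWW' from pos 1. Output: "OAWWWWAWWWW"
Token 6: literal('C'). Output: "OAWWWWAWWWWC"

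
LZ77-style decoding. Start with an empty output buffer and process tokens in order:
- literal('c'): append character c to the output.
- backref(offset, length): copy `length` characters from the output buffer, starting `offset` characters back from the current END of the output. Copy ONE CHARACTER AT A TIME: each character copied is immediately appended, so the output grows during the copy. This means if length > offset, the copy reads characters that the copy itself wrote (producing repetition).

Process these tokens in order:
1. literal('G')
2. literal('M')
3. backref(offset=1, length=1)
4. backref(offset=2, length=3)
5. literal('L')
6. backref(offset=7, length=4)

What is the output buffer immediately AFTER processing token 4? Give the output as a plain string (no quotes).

Answer: GMMMMM

Derivation:
Token 1: literal('G'). Output: "G"
Token 2: literal('M'). Output: "GM"
Token 3: backref(off=1, len=1). Copied 'M' from pos 1. Output: "GMM"
Token 4: backref(off=2, len=3) (overlapping!). Copied 'MMM' from pos 1. Output: "GMMMMM"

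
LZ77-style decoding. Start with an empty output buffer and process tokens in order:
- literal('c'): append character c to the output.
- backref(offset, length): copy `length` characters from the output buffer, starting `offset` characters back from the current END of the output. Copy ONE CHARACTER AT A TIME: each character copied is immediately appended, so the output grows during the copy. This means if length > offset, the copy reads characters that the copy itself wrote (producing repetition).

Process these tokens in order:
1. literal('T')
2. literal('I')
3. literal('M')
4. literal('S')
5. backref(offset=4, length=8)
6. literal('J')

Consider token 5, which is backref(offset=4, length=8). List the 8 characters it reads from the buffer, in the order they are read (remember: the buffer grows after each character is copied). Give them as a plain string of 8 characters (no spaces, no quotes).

Token 1: literal('T'). Output: "T"
Token 2: literal('I'). Output: "TI"
Token 3: literal('M'). Output: "TIM"
Token 4: literal('S'). Output: "TIMS"
Token 5: backref(off=4, len=8). Buffer before: "TIMS" (len 4)
  byte 1: read out[0]='T', append. Buffer now: "TIMST"
  byte 2: read out[1]='I', append. Buffer now: "TIMSTI"
  byte 3: read out[2]='M', append. Buffer now: "TIMSTIM"
  byte 4: read out[3]='S', append. Buffer now: "TIMSTIMS"
  byte 5: read out[4]='T', append. Buffer now: "TIMSTIMST"
  byte 6: read out[5]='I', append. Buffer now: "TIMSTIMSTI"
  byte 7: read out[6]='M', append. Buffer now: "TIMSTIMSTIM"
  byte 8: read out[7]='S', append. Buffer now: "TIMSTIMSTIMS"

Answer: TIMSTIMS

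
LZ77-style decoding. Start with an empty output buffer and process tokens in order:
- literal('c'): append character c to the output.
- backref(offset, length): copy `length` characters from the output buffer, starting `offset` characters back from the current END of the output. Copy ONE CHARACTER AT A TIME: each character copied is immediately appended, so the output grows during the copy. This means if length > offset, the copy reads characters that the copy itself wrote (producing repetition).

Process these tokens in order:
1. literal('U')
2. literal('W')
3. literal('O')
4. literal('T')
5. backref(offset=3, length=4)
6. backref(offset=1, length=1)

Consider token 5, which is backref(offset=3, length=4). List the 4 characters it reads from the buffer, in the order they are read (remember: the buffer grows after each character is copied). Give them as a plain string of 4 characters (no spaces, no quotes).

Answer: WOTW

Derivation:
Token 1: literal('U'). Output: "U"
Token 2: literal('W'). Output: "UW"
Token 3: literal('O'). Output: "UWO"
Token 4: literal('T'). Output: "UWOT"
Token 5: backref(off=3, len=4). Buffer before: "UWOT" (len 4)
  byte 1: read out[1]='W', append. Buffer now: "UWOTW"
  byte 2: read out[2]='O', append. Buffer now: "UWOTWO"
  byte 3: read out[3]='T', append. Buffer now: "UWOTWOT"
  byte 4: read out[4]='W', append. Buffer now: "UWOTWOTW"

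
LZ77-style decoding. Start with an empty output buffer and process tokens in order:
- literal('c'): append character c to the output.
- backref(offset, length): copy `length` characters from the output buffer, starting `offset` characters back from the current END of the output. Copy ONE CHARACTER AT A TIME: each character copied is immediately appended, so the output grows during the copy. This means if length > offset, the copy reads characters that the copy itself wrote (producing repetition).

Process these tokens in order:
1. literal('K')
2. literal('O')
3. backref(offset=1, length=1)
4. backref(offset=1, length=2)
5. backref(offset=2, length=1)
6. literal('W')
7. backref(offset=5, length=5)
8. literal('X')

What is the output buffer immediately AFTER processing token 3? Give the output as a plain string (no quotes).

Answer: KOO

Derivation:
Token 1: literal('K'). Output: "K"
Token 2: literal('O'). Output: "KO"
Token 3: backref(off=1, len=1). Copied 'O' from pos 1. Output: "KOO"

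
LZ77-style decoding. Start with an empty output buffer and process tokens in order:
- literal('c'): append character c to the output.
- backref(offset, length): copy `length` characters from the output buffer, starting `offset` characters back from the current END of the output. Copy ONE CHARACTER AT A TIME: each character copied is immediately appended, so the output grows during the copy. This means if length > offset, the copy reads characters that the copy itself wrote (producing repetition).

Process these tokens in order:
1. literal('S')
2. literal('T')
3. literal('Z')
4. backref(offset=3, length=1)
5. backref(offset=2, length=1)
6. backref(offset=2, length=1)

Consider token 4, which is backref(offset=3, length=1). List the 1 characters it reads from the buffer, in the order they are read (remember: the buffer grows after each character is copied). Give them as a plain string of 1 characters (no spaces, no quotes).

Token 1: literal('S'). Output: "S"
Token 2: literal('T'). Output: "ST"
Token 3: literal('Z'). Output: "STZ"
Token 4: backref(off=3, len=1). Buffer before: "STZ" (len 3)
  byte 1: read out[0]='S', append. Buffer now: "STZS"

Answer: S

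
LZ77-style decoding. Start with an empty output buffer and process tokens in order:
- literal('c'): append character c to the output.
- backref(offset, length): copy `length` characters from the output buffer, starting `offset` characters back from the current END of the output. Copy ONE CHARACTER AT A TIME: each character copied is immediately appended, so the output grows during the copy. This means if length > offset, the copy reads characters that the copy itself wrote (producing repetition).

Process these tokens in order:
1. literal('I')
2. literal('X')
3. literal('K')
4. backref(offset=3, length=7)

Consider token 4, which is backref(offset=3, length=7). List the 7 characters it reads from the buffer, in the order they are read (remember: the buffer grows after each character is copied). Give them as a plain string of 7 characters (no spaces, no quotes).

Token 1: literal('I'). Output: "I"
Token 2: literal('X'). Output: "IX"
Token 3: literal('K'). Output: "IXK"
Token 4: backref(off=3, len=7). Buffer before: "IXK" (len 3)
  byte 1: read out[0]='I', append. Buffer now: "IXKI"
  byte 2: read out[1]='X', append. Buffer now: "IXKIX"
  byte 3: read out[2]='K', append. Buffer now: "IXKIXK"
  byte 4: read out[3]='I', append. Buffer now: "IXKIXKI"
  byte 5: read out[4]='X', append. Buffer now: "IXKIXKIX"
  byte 6: read out[5]='K', append. Buffer now: "IXKIXKIXK"
  byte 7: read out[6]='I', append. Buffer now: "IXKIXKIXKI"

Answer: IXKIXKI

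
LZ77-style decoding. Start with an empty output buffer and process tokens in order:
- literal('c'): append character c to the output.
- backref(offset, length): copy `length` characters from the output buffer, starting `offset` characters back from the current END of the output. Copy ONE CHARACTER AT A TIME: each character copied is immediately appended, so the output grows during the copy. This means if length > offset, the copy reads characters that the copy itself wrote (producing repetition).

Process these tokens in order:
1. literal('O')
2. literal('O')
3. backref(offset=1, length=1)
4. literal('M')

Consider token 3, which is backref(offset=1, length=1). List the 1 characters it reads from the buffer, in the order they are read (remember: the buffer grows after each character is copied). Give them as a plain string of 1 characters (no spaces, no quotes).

Answer: O

Derivation:
Token 1: literal('O'). Output: "O"
Token 2: literal('O'). Output: "OO"
Token 3: backref(off=1, len=1). Buffer before: "OO" (len 2)
  byte 1: read out[1]='O', append. Buffer now: "OOO"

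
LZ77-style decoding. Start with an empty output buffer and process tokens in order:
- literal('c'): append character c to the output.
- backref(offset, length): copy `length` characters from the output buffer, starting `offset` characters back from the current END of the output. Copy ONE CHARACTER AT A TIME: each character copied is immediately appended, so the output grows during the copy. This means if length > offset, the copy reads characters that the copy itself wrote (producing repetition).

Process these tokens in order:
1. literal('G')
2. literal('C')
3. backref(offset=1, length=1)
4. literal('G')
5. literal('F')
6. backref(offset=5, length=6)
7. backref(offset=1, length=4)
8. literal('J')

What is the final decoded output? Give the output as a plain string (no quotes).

Token 1: literal('G'). Output: "G"
Token 2: literal('C'). Output: "GC"
Token 3: backref(off=1, len=1). Copied 'C' from pos 1. Output: "GCC"
Token 4: literal('G'). Output: "GCCG"
Token 5: literal('F'). Output: "GCCGF"
Token 6: backref(off=5, len=6) (overlapping!). Copied 'GCCGFG' from pos 0. Output: "GCCGFGCCGFG"
Token 7: backref(off=1, len=4) (overlapping!). Copied 'GGGG' from pos 10. Output: "GCCGFGCCGFGGGGG"
Token 8: literal('J'). Output: "GCCGFGCCGFGGGGGJ"

Answer: GCCGFGCCGFGGGGGJ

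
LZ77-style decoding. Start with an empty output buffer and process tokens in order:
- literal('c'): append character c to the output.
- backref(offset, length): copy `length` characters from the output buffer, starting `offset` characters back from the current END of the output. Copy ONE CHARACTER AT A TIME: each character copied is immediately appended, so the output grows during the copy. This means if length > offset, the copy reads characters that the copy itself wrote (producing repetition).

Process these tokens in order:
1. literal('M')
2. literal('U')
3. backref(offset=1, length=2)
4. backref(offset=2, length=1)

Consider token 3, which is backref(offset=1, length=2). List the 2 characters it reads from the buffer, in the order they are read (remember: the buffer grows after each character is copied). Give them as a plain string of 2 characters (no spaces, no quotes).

Token 1: literal('M'). Output: "M"
Token 2: literal('U'). Output: "MU"
Token 3: backref(off=1, len=2). Buffer before: "MU" (len 2)
  byte 1: read out[1]='U', append. Buffer now: "MUU"
  byte 2: read out[2]='U', append. Buffer now: "MUUU"

Answer: UU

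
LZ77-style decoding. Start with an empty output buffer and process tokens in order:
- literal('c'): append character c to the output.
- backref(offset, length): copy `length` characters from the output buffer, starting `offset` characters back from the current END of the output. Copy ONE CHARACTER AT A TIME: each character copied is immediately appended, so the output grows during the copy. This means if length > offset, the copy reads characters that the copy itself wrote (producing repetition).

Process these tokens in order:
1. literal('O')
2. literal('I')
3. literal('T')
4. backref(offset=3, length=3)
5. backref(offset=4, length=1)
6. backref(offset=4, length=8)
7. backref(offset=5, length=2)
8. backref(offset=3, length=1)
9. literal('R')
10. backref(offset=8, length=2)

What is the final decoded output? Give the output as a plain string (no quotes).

Answer: OITOITTOITTOITTTOTROI

Derivation:
Token 1: literal('O'). Output: "O"
Token 2: literal('I'). Output: "OI"
Token 3: literal('T'). Output: "OIT"
Token 4: backref(off=3, len=3). Copied 'OIT' from pos 0. Output: "OITOIT"
Token 5: backref(off=4, len=1). Copied 'T' from pos 2. Output: "OITOITT"
Token 6: backref(off=4, len=8) (overlapping!). Copied 'OITTOITT' from pos 3. Output: "OITOITTOITTOITT"
Token 7: backref(off=5, len=2). Copied 'TO' from pos 10. Output: "OITOITTOITTOITTTO"
Token 8: backref(off=3, len=1). Copied 'T' from pos 14. Output: "OITOITTOITTOITTTOT"
Token 9: literal('R'). Output: "OITOITTOITTOITTTOTR"
Token 10: backref(off=8, len=2). Copied 'OI' from pos 11. Output: "OITOITTOITTOITTTOTROI"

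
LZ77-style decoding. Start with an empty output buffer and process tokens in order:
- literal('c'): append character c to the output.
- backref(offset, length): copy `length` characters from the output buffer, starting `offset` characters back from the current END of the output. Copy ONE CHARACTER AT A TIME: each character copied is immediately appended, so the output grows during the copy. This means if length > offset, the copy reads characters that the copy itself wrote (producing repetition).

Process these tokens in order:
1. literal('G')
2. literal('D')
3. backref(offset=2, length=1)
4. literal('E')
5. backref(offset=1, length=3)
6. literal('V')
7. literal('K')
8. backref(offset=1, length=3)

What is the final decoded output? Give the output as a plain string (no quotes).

Answer: GDGEEEEVKKKK

Derivation:
Token 1: literal('G'). Output: "G"
Token 2: literal('D'). Output: "GD"
Token 3: backref(off=2, len=1). Copied 'G' from pos 0. Output: "GDG"
Token 4: literal('E'). Output: "GDGE"
Token 5: backref(off=1, len=3) (overlapping!). Copied 'EEE' from pos 3. Output: "GDGEEEE"
Token 6: literal('V'). Output: "GDGEEEEV"
Token 7: literal('K'). Output: "GDGEEEEVK"
Token 8: backref(off=1, len=3) (overlapping!). Copied 'KKK' from pos 8. Output: "GDGEEEEVKKKK"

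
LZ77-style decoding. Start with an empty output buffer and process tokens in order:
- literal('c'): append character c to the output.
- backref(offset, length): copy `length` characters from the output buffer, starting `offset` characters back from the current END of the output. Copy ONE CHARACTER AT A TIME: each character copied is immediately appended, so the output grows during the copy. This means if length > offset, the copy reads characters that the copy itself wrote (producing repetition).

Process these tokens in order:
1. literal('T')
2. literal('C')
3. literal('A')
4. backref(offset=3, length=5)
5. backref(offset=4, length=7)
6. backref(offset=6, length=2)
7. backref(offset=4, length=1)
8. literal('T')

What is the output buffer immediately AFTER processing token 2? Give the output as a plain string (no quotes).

Token 1: literal('T'). Output: "T"
Token 2: literal('C'). Output: "TC"

Answer: TC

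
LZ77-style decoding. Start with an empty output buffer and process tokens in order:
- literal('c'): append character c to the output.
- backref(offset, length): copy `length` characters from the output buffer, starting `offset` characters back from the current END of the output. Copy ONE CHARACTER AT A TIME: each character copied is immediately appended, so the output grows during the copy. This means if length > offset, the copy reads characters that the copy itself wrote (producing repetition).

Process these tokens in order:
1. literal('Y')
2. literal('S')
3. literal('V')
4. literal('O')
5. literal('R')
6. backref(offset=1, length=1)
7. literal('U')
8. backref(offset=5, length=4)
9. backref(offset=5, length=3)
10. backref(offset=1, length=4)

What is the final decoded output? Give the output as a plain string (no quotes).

Token 1: literal('Y'). Output: "Y"
Token 2: literal('S'). Output: "YS"
Token 3: literal('V'). Output: "YSV"
Token 4: literal('O'). Output: "YSVO"
Token 5: literal('R'). Output: "YSVOR"
Token 6: backref(off=1, len=1). Copied 'R' from pos 4. Output: "YSVORR"
Token 7: literal('U'). Output: "YSVORRU"
Token 8: backref(off=5, len=4). Copied 'VORR' from pos 2. Output: "YSVORRUVORR"
Token 9: backref(off=5, len=3). Copied 'UVO' from pos 6. Output: "YSVORRUVORRUVO"
Token 10: backref(off=1, len=4) (overlapping!). Copied 'OOOO' from pos 13. Output: "YSVORRUVORRUVOOOOO"

Answer: YSVORRUVORRUVOOOOO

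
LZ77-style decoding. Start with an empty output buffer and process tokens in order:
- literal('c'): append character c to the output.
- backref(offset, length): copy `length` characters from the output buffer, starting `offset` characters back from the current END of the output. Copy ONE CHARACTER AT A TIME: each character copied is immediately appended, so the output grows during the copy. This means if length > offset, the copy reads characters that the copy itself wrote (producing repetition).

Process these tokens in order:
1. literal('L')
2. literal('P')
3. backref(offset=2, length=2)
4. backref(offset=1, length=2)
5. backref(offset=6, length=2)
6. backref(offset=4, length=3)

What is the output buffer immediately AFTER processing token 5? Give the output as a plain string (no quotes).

Token 1: literal('L'). Output: "L"
Token 2: literal('P'). Output: "LP"
Token 3: backref(off=2, len=2). Copied 'LP' from pos 0. Output: "LPLP"
Token 4: backref(off=1, len=2) (overlapping!). Copied 'PP' from pos 3. Output: "LPLPPP"
Token 5: backref(off=6, len=2). Copied 'LP' from pos 0. Output: "LPLPPPLP"

Answer: LPLPPPLP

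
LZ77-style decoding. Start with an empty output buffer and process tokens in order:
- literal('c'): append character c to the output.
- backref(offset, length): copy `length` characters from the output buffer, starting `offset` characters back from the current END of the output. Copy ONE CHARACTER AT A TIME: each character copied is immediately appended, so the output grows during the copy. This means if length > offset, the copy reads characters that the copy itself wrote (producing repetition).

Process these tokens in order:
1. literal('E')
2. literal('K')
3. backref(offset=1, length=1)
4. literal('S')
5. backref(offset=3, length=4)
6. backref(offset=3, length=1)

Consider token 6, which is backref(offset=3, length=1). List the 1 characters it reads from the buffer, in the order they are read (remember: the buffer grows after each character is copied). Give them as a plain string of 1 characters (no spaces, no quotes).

Token 1: literal('E'). Output: "E"
Token 2: literal('K'). Output: "EK"
Token 3: backref(off=1, len=1). Copied 'K' from pos 1. Output: "EKK"
Token 4: literal('S'). Output: "EKKS"
Token 5: backref(off=3, len=4) (overlapping!). Copied 'KKSK' from pos 1. Output: "EKKSKKSK"
Token 6: backref(off=3, len=1). Buffer before: "EKKSKKSK" (len 8)
  byte 1: read out[5]='K', append. Buffer now: "EKKSKKSKK"

Answer: K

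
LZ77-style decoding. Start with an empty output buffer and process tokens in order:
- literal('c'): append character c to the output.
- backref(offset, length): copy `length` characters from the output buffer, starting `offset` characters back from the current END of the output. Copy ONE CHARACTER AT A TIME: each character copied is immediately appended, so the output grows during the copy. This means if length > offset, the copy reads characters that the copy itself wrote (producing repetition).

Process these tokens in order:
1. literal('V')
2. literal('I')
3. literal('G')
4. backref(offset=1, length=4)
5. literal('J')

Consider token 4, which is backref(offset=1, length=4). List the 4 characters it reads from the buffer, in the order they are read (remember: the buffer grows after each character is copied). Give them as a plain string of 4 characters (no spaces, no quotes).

Answer: GGGG

Derivation:
Token 1: literal('V'). Output: "V"
Token 2: literal('I'). Output: "VI"
Token 3: literal('G'). Output: "VIG"
Token 4: backref(off=1, len=4). Buffer before: "VIG" (len 3)
  byte 1: read out[2]='G', append. Buffer now: "VIGG"
  byte 2: read out[3]='G', append. Buffer now: "VIGGG"
  byte 3: read out[4]='G', append. Buffer now: "VIGGGG"
  byte 4: read out[5]='G', append. Buffer now: "VIGGGGG"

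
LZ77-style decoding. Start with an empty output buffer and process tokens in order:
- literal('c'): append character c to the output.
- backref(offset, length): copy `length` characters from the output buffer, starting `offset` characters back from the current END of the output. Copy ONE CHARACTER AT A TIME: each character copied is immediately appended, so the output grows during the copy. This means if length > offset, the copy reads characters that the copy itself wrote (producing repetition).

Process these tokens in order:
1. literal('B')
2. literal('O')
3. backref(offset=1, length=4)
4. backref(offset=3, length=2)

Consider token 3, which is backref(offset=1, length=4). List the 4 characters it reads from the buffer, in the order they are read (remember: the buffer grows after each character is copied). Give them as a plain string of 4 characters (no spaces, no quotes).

Answer: OOOO

Derivation:
Token 1: literal('B'). Output: "B"
Token 2: literal('O'). Output: "BO"
Token 3: backref(off=1, len=4). Buffer before: "BO" (len 2)
  byte 1: read out[1]='O', append. Buffer now: "BOO"
  byte 2: read out[2]='O', append. Buffer now: "BOOO"
  byte 3: read out[3]='O', append. Buffer now: "BOOOO"
  byte 4: read out[4]='O', append. Buffer now: "BOOOOO"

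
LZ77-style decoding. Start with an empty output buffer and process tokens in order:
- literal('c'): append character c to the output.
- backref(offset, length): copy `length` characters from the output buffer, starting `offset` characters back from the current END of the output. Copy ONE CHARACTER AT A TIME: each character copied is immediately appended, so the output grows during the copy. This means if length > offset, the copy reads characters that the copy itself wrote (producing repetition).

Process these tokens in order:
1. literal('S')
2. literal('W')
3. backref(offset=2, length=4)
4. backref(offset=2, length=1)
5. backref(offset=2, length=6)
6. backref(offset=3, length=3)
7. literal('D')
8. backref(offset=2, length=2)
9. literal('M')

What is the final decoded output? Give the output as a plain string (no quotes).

Answer: SWSWSWSWSWSWSSWSDSDM

Derivation:
Token 1: literal('S'). Output: "S"
Token 2: literal('W'). Output: "SW"
Token 3: backref(off=2, len=4) (overlapping!). Copied 'SWSW' from pos 0. Output: "SWSWSW"
Token 4: backref(off=2, len=1). Copied 'S' from pos 4. Output: "SWSWSWS"
Token 5: backref(off=2, len=6) (overlapping!). Copied 'WSWSWS' from pos 5. Output: "SWSWSWSWSWSWS"
Token 6: backref(off=3, len=3). Copied 'SWS' from pos 10. Output: "SWSWSWSWSWSWSSWS"
Token 7: literal('D'). Output: "SWSWSWSWSWSWSSWSD"
Token 8: backref(off=2, len=2). Copied 'SD' from pos 15. Output: "SWSWSWSWSWSWSSWSDSD"
Token 9: literal('M'). Output: "SWSWSWSWSWSWSSWSDSDM"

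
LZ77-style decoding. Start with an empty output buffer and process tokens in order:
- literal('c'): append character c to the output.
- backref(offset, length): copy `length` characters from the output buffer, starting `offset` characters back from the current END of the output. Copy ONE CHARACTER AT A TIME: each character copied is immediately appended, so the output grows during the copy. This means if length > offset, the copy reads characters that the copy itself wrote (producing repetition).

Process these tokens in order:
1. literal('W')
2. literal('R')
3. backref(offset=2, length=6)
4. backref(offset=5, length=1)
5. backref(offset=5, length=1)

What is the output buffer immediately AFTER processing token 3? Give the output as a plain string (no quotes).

Answer: WRWRWRWR

Derivation:
Token 1: literal('W'). Output: "W"
Token 2: literal('R'). Output: "WR"
Token 3: backref(off=2, len=6) (overlapping!). Copied 'WRWRWR' from pos 0. Output: "WRWRWRWR"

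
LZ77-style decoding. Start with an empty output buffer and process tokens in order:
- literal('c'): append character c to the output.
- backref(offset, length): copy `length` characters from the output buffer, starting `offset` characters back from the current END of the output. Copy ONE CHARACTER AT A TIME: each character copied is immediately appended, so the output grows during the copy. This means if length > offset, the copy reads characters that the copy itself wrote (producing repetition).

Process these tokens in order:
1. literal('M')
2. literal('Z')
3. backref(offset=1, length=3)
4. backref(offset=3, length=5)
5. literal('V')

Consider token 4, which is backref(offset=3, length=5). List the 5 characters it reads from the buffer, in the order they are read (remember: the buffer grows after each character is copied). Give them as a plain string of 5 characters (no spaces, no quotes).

Token 1: literal('M'). Output: "M"
Token 2: literal('Z'). Output: "MZ"
Token 3: backref(off=1, len=3) (overlapping!). Copied 'ZZZ' from pos 1. Output: "MZZZZ"
Token 4: backref(off=3, len=5). Buffer before: "MZZZZ" (len 5)
  byte 1: read out[2]='Z', append. Buffer now: "MZZZZZ"
  byte 2: read out[3]='Z', append. Buffer now: "MZZZZZZ"
  byte 3: read out[4]='Z', append. Buffer now: "MZZZZZZZ"
  byte 4: read out[5]='Z', append. Buffer now: "MZZZZZZZZ"
  byte 5: read out[6]='Z', append. Buffer now: "MZZZZZZZZZ"

Answer: ZZZZZ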